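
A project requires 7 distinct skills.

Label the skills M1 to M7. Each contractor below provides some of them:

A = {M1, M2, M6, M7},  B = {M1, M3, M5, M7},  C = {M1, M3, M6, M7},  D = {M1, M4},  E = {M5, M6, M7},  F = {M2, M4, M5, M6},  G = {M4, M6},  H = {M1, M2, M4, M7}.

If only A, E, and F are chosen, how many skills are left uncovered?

Union of A, E, F = {M1, M2, M4, M5, M6, M7}.
Not covered: M3 — 1 skill.

1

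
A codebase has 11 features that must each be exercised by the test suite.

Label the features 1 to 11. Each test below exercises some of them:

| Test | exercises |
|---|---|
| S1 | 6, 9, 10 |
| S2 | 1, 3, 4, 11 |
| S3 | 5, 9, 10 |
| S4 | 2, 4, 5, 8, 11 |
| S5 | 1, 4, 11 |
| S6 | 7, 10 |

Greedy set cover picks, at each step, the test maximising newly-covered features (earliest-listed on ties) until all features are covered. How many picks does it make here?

4

Greedy: pick S4 (covers 5 new) → pick S1 (covers 3 new) → pick S2 (covers 2 new) → pick S6 (covers 1 new). Total picks: 4.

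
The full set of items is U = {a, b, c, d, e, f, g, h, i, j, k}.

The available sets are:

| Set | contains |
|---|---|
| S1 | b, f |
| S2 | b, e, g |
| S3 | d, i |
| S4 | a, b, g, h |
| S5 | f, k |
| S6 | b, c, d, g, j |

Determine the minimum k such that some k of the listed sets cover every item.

Take {S2, S3, S4, S5, S6}. Their union is {a, b, c, d, e, f, g, h, i, j, k}, which is all 11 items.
No 4 of the 6 sets cover everything (all 15 combinations miss at least one item), so 5 is optimal.

5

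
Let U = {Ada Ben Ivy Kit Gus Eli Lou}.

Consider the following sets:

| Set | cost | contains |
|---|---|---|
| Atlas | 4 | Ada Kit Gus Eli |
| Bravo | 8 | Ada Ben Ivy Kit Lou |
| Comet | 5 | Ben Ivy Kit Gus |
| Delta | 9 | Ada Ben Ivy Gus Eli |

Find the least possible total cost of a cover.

Atlas, Bravo together cover every point (Atlas ∪ Bravo = {Ada, Ben, Ivy, Kit, Gus, Eli, Lou}); total cost 4 + 8 = 12.
The greedy pick Atlas, Comet, Bravo costs 17; no covering selection beats 12.

12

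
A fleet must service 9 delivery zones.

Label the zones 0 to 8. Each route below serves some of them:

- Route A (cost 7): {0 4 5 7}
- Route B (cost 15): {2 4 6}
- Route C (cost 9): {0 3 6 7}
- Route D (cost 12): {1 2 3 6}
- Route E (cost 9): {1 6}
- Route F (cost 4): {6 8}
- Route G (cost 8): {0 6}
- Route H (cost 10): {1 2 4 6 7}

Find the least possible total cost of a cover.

23

A, D, F together cover every zone (A ∪ D ∪ F = {0, 1, 2, 3, 4, 5, 6, 7, 8}); total cost 7 + 12 + 4 = 23.
No covering selection has total cost below 23.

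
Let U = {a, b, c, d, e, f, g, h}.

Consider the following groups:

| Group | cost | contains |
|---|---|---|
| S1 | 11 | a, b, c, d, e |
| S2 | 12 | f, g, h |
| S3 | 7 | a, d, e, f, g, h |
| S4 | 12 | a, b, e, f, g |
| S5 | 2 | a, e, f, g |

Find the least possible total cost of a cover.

18

S1, S3 together cover every element (S1 ∪ S3 = {a, b, c, d, e, f, g, h}); total cost 11 + 7 = 18.
The greedy pick S5, S3, S1 costs 20; no covering selection beats 18.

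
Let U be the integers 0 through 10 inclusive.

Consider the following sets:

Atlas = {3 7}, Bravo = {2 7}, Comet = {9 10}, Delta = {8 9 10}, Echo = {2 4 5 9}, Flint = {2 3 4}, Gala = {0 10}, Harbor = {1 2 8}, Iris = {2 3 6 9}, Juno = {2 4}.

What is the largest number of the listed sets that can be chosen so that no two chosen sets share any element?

Atlas, Gala, Juno are pairwise disjoint (Atlas={3,7}; Gala={0,10}; Juno={2,4}).
Every remaining set overlaps one of these, and no 4 of the listed sets are pairwise disjoint, so 3 is the maximum.

3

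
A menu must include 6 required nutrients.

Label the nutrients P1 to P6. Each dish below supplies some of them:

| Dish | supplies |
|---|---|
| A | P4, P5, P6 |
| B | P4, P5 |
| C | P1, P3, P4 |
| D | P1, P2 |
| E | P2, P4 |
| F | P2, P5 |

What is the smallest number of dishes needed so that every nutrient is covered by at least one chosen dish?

Take {A, C, F}. Their union is {P1, P2, P3, P4, P5, P6}, which is all 6 nutrients.
Only C contains P3, so C is forced; the remaining 3 nutrients need at least 2 more dishes (each remaining dish adds at most 2) — so at least 3 dishes are needed, and 3 is optimal.

3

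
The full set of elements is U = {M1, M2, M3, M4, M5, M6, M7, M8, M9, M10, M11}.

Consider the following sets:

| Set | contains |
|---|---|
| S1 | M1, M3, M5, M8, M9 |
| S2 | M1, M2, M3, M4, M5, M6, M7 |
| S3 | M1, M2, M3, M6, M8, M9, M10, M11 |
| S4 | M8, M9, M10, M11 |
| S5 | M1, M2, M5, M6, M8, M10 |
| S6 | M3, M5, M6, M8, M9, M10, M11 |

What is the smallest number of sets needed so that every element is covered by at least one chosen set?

S2 and S3 cover everything between them: the union {M1, M2, M3, M4, M5, M6, M7, M8, M9, M10, M11} is all of U.
No single set has all 11 elements (the largest, S3, has 8), so 2 is optimal.

2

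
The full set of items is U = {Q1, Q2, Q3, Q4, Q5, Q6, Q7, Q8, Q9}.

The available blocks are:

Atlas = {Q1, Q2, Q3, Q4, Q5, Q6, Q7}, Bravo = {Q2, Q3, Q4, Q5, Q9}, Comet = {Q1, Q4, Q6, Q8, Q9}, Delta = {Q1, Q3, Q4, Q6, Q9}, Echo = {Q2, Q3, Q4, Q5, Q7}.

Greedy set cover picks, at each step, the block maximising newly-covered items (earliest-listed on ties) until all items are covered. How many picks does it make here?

Greedy: pick Atlas (covers 7 new) → pick Comet (covers 2 new). Total picks: 2.

2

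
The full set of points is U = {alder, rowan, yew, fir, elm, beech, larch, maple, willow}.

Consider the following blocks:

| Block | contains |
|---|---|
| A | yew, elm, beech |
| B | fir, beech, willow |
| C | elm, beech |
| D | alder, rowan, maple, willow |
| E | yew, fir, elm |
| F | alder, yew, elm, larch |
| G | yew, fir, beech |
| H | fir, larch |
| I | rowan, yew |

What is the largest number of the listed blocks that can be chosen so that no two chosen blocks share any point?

C, D, H are pairwise disjoint (C={elm,beech}; D={alder,rowan,maple,willow}; H={fir,larch}).
Every remaining block overlaps one of these, and no 4 of the listed blocks are pairwise disjoint, so 3 is the maximum.

3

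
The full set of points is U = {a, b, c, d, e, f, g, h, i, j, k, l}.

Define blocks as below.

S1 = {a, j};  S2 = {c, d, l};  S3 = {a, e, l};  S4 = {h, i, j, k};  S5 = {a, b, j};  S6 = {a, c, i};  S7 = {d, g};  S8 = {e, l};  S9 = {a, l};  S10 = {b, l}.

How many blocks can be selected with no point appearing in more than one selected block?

S3, S4, S7 are pairwise disjoint (S3={a,e,l}; S4={h,i,j,k}; S7={d,g}).
Every remaining block overlaps one of these, and no 4 of the listed blocks are pairwise disjoint, so 3 is the maximum.

3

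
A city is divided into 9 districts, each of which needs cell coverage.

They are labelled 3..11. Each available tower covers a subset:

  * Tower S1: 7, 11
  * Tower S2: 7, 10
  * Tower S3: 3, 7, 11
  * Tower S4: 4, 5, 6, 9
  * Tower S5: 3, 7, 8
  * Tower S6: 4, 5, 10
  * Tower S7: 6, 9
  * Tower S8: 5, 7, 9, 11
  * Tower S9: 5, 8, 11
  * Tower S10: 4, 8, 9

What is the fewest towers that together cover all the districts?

Take {S2, S3, S4, S9}. Their union is {3, 4, 5, 6, 7, 8, 9, 10, 11}, which is all 9 districts.
No 3 of the 10 towers cover everything (all 120 combinations miss at least one district), so 4 is optimal.

4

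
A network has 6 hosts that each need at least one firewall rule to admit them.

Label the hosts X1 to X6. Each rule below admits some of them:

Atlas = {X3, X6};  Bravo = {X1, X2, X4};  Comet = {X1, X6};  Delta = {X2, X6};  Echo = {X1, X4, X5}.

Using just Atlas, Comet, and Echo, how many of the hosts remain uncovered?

1

Union of Atlas, Comet, Echo = {X1, X3, X4, X5, X6}.
Not covered: X2 — 1 host.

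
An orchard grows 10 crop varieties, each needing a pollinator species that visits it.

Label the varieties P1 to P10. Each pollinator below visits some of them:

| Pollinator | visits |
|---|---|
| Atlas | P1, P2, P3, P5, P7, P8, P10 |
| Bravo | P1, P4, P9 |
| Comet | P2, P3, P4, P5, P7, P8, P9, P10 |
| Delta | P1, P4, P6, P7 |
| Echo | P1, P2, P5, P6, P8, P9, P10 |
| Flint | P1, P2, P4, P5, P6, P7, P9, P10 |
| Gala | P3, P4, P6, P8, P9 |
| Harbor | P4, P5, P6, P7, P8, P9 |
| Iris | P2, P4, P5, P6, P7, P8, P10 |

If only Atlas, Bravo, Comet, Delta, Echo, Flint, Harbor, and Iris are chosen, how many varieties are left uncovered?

Union of Atlas, Bravo, Comet, Delta, Echo, Flint, Harbor, Iris = {P1, P2, P3, P4, P5, P6, P7, P8, P9, P10} — that's every variety, so 0 are uncovered.

0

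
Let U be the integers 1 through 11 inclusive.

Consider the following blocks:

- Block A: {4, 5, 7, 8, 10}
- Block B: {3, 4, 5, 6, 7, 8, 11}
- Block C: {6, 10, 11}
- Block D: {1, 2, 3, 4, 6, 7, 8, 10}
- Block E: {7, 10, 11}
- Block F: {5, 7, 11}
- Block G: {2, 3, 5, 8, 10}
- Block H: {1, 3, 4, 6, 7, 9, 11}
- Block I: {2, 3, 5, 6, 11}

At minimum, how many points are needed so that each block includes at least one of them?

T = {10, 11} meets every block (each contains at least one member of T), and |T| = 2.
No single point lies in every block, so at least 2 are needed and 2 is optimal.

2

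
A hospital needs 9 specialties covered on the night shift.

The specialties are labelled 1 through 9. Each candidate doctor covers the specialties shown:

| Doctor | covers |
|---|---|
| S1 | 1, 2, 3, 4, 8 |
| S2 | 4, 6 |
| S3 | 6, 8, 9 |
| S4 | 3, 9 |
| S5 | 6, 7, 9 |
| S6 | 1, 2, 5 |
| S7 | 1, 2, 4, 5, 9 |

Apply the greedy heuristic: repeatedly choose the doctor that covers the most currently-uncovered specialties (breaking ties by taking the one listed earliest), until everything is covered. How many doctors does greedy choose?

Greedy: pick S1 (covers 5 new) → pick S5 (covers 3 new) → pick S6 (covers 1 new). Total picks: 3.

3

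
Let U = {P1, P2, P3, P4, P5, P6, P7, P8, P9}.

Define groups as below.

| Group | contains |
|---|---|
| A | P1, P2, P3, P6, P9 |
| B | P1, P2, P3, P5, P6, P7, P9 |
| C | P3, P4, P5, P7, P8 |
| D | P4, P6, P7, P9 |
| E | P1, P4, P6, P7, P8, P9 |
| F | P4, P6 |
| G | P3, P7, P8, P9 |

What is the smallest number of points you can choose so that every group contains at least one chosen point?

2

Take H = {P3, P6}. Each listed group contains at least one of these, so H is a hitting set of size 2.
The groups F, G are pairwise disjoint, so any hitting set needs a separate point for each — at least 2. Hence 2 is optimal.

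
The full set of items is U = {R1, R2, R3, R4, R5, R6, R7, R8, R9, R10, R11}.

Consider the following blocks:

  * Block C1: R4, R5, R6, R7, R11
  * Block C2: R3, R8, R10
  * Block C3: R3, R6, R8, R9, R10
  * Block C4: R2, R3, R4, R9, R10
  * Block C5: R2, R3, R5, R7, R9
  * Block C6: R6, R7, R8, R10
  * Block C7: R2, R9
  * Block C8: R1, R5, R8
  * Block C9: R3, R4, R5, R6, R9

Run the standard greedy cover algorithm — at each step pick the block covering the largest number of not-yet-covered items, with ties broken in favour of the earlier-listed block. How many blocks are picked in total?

4

Greedy: pick C1 (covers 5 new) → pick C3 (covers 4 new) → pick C4 (covers 1 new) → pick C8 (covers 1 new). Total picks: 4.
(The true minimum cover uses only 3 blocks, so greedy is not optimal here.)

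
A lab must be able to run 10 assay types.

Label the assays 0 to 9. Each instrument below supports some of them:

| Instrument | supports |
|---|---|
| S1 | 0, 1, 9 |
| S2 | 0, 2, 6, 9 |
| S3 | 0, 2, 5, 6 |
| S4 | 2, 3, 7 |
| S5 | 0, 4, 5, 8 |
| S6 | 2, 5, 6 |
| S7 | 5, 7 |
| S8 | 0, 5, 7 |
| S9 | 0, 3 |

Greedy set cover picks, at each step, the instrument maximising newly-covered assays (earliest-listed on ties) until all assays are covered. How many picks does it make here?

4

Greedy: pick S2 (covers 4 new) → pick S5 (covers 3 new) → pick S4 (covers 2 new) → pick S1 (covers 1 new). Total picks: 4.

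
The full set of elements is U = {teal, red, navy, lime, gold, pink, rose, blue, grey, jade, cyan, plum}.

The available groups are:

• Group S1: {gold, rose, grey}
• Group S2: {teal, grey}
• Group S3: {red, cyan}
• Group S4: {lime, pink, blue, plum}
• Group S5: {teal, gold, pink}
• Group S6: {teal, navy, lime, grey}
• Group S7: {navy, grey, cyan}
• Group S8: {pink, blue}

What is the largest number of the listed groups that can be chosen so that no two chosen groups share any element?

3

S2, S3, S4 are pairwise disjoint (S2={teal,grey}; S3={red,cyan}; S4={lime,pink,blue,plum}).
Every remaining group overlaps one of these, and no 4 of the listed groups are pairwise disjoint, so 3 is the maximum.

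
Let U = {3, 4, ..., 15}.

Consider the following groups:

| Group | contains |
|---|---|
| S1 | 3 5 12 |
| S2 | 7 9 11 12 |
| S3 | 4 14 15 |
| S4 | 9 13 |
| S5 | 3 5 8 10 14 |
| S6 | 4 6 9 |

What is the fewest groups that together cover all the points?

5

Take {S2, S3, S4, S5, S6}. Their union is {3, 4, 5, 6, 7, 8, 9, 10, 11, 12, 13, 14, 15}, which is all 13 points.
No 4 of the 6 groups cover everything (all 15 combinations miss at least one point), so 5 is optimal.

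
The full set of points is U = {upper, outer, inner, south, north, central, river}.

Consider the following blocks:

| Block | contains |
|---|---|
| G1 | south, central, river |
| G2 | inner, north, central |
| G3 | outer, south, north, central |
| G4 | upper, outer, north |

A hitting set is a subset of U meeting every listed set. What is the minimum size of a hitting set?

2

H = {north, central} meets every block (each contains at least one member of H), and |H| = 2.
The blocks G1, G4 are pairwise disjoint, so any hitting set needs a separate point for each — at least 2. Hence 2 is optimal.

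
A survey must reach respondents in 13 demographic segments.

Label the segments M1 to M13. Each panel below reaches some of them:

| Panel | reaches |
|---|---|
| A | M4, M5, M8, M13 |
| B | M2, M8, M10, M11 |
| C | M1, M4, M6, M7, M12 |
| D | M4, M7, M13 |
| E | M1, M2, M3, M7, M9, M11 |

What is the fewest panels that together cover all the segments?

4

Take {A, B, C, E}. Their union is {M1, M2, M3, M4, M5, M6, M7, M8, M9, M10, M11, M12, M13}, which is all 13 segments.
No 3 of the 5 panels cover everything (all 10 combinations miss at least one segment), so 4 is optimal.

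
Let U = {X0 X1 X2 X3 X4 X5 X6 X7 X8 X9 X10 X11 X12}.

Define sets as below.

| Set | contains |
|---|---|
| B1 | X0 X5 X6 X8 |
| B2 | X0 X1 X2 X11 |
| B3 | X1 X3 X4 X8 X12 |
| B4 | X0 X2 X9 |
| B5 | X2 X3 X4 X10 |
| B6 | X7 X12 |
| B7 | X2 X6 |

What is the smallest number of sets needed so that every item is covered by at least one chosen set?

Take {B1, B2, B4, B5, B6}. Their union is {X0, X1, X2, X3, X4, X5, X6, X7, X8, X9, X10, X11, X12}, which is all 13 items.
No 4 of the 7 sets cover everything (all 35 combinations miss at least one item), so 5 is optimal.

5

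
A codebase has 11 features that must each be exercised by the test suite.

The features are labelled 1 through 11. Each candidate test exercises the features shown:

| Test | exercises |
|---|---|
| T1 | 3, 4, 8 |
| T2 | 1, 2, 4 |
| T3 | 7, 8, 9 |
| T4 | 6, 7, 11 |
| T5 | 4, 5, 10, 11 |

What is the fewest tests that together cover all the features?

Take {T1, T2, T3, T4, T5}. Their union is {1, 2, 3, 4, 5, 6, 7, 8, 9, 10, 11}, which is all 11 features.
No 4 of the 5 tests cover everything (all 5 combinations miss at least one feature), so 5 is optimal.

5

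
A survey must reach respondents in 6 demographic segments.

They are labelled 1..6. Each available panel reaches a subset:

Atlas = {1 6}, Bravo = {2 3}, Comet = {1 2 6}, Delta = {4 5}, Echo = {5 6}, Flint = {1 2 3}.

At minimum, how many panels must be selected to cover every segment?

Take {Comet, Delta, Flint}. Their union is {1, 2, 3, 4, 5, 6}, which is all 6 segments.
Only Delta contains 4, so Delta is forced; the remaining 4 segments need at least 2 more panels (each remaining panel adds at most 3) — so at least 3 panels are needed, and 3 is optimal.

3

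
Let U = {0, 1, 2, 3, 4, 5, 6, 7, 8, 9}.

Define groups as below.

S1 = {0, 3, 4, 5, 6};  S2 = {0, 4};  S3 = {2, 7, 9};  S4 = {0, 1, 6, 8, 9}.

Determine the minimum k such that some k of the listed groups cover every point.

3

S1 and S3 and S4 together: S1 ∪ S3 ∪ S4 = {0, 1, 2, 3, 4, 5, 6, 7, 8, 9} — every point is covered.
Only S4 contains 1, so S4 is forced; the remaining 5 points need at least 2 more groups (each remaining group adds at most 3) — so at least 3 groups are needed, and 3 is optimal.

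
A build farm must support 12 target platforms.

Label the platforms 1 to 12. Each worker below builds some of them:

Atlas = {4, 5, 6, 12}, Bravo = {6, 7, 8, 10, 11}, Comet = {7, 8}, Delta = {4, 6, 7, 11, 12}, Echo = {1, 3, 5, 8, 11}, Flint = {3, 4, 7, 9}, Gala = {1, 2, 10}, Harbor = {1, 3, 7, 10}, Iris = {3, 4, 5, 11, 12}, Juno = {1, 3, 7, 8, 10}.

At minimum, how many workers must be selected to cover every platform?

Delta and Echo and Flint and Gala together: Delta ∪ Echo ∪ Flint ∪ Gala = {1, 2, 3, 4, 5, 6, 7, 8, 9, 10, 11, 12} — every platform is covered.
No 3 of the 10 workers cover everything (all 120 combinations miss at least one platform), so 4 is optimal.

4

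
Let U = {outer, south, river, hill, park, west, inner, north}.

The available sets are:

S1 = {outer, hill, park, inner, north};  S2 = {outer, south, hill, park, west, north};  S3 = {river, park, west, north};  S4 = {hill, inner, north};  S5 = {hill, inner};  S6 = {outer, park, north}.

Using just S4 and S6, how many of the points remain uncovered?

3

Union of S4, S6 = {outer, hill, park, inner, north}.
Not covered: south, river, west — 3 points.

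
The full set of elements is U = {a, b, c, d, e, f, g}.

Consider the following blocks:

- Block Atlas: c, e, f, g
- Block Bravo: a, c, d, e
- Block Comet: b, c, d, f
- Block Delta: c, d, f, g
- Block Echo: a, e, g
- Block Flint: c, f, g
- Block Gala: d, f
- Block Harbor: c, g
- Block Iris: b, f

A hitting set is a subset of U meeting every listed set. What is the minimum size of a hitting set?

3

H = {a, f, g} meets every block (each contains at least one member of H), and |H| = 3.
No choice of 2 elements meets every block, so 3 is the minimum.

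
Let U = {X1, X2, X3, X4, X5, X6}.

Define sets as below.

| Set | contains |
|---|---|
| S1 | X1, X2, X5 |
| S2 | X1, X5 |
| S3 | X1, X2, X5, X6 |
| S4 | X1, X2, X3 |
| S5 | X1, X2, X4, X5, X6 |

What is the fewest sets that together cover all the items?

S4 and S5 together: S4 ∪ S5 = {X1, X2, X3, X4, X5, X6} — every item is covered.
No single set has all 6 items (the largest, S5, has 5), so 2 is optimal.

2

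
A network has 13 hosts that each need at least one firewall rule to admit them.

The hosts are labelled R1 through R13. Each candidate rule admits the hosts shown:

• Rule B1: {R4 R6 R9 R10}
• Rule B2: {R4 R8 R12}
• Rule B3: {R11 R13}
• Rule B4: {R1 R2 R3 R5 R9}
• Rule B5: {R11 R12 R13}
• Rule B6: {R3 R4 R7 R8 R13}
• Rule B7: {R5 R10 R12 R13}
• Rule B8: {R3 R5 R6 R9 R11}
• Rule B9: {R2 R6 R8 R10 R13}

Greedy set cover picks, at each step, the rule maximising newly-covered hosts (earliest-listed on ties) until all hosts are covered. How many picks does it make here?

Greedy: pick B4 (covers 5 new) → pick B6 (covers 4 new) → pick B1 (covers 2 new) → pick B5 (covers 2 new). Total picks: 4.

4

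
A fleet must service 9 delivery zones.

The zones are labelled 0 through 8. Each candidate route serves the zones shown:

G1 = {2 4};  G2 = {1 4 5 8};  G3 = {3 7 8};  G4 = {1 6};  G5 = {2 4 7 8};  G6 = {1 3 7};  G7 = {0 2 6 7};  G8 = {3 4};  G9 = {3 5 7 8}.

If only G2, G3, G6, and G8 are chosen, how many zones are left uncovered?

3

Union of G2, G3, G6, G8 = {1, 3, 4, 5, 7, 8}.
Not covered: 0, 2, 6 — 3 zones.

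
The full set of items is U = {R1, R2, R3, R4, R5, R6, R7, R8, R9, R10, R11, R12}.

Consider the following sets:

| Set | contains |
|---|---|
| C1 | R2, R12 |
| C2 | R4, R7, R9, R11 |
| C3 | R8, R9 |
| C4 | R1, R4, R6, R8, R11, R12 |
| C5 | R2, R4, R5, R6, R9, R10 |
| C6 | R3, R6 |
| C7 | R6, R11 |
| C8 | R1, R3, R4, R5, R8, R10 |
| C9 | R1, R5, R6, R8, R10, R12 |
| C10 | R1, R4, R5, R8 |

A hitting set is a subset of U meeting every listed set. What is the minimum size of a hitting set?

4

Take H = {R4, R6, R9, R12}. Each listed set contains at least one of these, so H is a hitting set of size 4.
No choice of 3 items meets every set, so 4 is the minimum.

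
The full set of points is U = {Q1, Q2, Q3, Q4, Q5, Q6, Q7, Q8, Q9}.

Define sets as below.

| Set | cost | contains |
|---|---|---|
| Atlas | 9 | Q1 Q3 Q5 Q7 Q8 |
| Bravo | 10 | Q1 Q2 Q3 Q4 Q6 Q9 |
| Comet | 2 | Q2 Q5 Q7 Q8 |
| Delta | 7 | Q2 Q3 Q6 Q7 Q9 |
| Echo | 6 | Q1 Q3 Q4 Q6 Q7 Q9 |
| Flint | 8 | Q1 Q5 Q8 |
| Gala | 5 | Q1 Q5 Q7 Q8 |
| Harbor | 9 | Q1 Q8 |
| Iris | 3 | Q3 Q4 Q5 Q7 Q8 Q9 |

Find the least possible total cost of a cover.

8

Comet, Echo together cover every point (Comet ∪ Echo = {Q1, Q2, Q3, Q4, Q5, Q6, Q7, Q8, Q9}); total cost 2 + 6 = 8.
The greedy pick Comet, Iris, Echo costs 11; no covering selection beats 8.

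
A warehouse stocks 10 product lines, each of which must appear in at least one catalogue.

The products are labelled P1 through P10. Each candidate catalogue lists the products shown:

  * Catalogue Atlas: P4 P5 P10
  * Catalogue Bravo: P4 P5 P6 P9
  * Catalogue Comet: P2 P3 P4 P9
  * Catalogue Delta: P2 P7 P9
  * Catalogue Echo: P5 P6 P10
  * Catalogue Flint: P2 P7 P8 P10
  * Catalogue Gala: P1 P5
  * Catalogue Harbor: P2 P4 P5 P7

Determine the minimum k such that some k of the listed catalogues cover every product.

4

Bravo and Comet and Flint and Gala together: Bravo ∪ Comet ∪ Flint ∪ Gala = {P1, P2, P3, P4, P5, P6, P7, P8, P9, P10} — every product is covered.
No 3 of the 8 catalogues cover everything (all 56 combinations miss at least one product), so 4 is optimal.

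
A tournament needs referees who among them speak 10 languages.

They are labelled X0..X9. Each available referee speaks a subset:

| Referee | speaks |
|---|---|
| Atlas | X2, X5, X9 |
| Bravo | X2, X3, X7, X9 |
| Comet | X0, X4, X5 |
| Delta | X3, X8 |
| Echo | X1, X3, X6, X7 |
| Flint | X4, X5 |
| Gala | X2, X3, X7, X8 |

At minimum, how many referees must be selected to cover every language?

Atlas and Comet and Echo and Gala together: Atlas ∪ Comet ∪ Echo ∪ Gala = {X0, X1, X2, X3, X4, X5, X6, X7, X8, X9} — every language is covered.
No 3 of the 7 referees cover everything (all 35 combinations miss at least one language), so 4 is optimal.

4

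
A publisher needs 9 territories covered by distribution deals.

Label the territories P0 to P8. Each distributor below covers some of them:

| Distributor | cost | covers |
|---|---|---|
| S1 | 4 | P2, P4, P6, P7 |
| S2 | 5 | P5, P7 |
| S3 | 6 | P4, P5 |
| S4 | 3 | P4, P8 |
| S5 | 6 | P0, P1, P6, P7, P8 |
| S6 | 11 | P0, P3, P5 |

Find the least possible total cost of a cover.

S1, S5, S6 together cover every territory (S1 ∪ S5 ∪ S6 = {P0, P1, P2, P3, P4, P5, P6, P7, P8}); total cost 4 + 6 + 11 = 21.
The greedy pick S1, S5, S2, S6 costs 26; no covering selection beats 21.

21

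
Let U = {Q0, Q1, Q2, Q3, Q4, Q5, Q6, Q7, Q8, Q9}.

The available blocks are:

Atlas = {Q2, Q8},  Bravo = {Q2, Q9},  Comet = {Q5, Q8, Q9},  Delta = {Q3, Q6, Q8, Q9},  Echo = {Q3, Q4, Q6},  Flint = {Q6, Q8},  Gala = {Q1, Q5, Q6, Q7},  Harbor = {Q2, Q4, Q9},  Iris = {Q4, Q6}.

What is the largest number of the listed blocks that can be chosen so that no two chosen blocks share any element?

Atlas, Iris are pairwise disjoint (Atlas={Q2,Q8}; Iris={Q4,Q6}).
Every remaining block overlaps one of these, and no 3 of the listed blocks are pairwise disjoint, so 2 is the maximum.

2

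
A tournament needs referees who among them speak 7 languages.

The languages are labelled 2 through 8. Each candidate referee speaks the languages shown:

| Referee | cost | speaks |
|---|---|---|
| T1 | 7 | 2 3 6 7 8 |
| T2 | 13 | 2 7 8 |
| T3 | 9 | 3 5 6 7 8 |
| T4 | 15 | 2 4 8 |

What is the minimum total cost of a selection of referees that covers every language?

24

T3, T4 together cover every language (T3 ∪ T4 = {2, 3, 4, 5, 6, 7, 8}); total cost 9 + 15 = 24.
The greedy pick T1, T3, T4 costs 31; no covering selection beats 24.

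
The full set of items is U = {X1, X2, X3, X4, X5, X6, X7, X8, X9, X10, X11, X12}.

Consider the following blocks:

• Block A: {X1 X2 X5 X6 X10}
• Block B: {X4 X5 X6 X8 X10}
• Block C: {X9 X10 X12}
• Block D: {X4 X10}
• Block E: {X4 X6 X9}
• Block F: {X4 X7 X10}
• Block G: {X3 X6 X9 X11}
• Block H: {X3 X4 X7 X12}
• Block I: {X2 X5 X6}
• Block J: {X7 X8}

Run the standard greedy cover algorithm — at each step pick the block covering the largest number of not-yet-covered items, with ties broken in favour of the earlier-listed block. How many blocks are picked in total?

Greedy: pick A (covers 5 new) → pick H (covers 4 new) → pick G (covers 2 new) → pick B (covers 1 new). Total picks: 4.

4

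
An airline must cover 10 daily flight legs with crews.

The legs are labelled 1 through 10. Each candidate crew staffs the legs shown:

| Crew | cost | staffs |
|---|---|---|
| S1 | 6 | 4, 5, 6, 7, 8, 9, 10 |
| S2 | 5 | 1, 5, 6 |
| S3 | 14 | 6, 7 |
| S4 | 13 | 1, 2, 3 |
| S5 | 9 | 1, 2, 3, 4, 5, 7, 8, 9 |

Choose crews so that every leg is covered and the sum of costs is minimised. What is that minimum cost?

15

S1, S5 together cover every leg (S1 ∪ S5 = {1, 2, 3, 4, 5, 6, 7, 8, 9, 10}); total cost 6 + 9 = 15.
No covering selection has total cost below 15.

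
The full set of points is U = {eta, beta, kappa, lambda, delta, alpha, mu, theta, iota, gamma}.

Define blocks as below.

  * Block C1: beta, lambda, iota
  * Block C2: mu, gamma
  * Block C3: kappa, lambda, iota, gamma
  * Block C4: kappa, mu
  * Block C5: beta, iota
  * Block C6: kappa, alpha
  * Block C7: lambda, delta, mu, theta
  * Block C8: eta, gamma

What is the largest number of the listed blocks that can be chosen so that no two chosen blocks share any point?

C5, C6, C7, C8 are pairwise disjoint (C5={beta,iota}; C6={kappa,alpha}; C7={lambda,delta,mu,theta}; C8={eta,gamma}).
Every remaining block overlaps one of these, and no 5 of the listed blocks are pairwise disjoint, so 4 is the maximum.

4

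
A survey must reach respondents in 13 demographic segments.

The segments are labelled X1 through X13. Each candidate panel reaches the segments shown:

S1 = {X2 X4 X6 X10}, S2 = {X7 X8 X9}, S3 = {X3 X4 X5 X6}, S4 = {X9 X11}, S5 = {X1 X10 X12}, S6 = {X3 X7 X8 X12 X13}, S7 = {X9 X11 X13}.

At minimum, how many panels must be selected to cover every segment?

5

Take {S1, S2, S3, S5, S7}. Their union is {X1, X2, X3, X4, X5, X6, X7, X8, X9, X10, X11, X12, X13}, which is all 13 segments.
No 4 of the 7 panels cover everything (all 35 combinations miss at least one segment), so 5 is optimal.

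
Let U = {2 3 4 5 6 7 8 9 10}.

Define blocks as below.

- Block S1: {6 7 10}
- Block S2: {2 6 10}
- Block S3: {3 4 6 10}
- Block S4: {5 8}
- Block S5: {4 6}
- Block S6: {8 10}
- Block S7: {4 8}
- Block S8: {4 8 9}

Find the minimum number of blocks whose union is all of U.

Take {S1, S2, S3, S4, S8}. Their union is {2, 3, 4, 5, 6, 7, 8, 9, 10}, which is all 9 points.
No 4 of the 8 blocks cover everything (all 70 combinations miss at least one point), so 5 is optimal.

5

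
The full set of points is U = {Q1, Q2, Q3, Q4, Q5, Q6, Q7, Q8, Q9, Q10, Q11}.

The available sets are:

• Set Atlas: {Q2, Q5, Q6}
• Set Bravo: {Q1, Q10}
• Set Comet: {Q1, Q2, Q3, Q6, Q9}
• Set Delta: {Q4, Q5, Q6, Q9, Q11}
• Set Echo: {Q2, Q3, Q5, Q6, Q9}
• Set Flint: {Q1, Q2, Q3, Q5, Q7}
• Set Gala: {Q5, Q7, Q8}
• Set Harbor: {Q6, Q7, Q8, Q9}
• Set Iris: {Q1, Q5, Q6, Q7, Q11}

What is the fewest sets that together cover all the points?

4

Take {Bravo, Delta, Echo, Harbor}. Their union is {Q1, Q2, Q3, Q4, Q5, Q6, Q7, Q8, Q9, Q10, Q11}, which is all 11 points.
No 3 of the 9 sets cover everything (all 84 combinations miss at least one point), so 4 is optimal.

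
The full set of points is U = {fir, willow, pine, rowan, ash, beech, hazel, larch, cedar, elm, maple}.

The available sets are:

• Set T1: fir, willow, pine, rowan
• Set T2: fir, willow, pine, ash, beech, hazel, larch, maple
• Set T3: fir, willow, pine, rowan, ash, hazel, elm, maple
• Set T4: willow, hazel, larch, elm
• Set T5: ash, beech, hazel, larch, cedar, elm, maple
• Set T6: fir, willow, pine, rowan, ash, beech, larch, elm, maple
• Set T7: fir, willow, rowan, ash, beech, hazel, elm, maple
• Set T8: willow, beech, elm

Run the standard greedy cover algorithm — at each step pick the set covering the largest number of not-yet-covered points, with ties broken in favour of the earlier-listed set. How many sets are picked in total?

2

Greedy: pick T6 (covers 9 new) → pick T5 (covers 2 new). Total picks: 2.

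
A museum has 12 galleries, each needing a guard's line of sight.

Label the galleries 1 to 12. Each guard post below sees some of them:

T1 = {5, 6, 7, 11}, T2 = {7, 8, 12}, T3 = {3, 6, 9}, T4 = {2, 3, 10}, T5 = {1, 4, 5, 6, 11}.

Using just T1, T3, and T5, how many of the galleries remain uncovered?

Union of T1, T3, T5 = {1, 3, 4, 5, 6, 7, 9, 11}.
Not covered: 2, 8, 10, 12 — 4 galleries.

4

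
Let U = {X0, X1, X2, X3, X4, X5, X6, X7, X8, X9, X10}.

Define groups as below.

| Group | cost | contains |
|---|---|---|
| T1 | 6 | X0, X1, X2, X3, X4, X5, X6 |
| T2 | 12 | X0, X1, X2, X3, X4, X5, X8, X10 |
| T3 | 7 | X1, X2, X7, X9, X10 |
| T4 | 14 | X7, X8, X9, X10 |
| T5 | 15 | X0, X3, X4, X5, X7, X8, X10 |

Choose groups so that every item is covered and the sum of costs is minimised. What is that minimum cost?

20

T1, T4 together cover every item (T1 ∪ T4 = {X0, X1, X2, X3, X4, X5, X6, X7, X8, X9, X10}); total cost 6 + 14 = 20.
The greedy pick T1, T3, T2 costs 25; no covering selection beats 20.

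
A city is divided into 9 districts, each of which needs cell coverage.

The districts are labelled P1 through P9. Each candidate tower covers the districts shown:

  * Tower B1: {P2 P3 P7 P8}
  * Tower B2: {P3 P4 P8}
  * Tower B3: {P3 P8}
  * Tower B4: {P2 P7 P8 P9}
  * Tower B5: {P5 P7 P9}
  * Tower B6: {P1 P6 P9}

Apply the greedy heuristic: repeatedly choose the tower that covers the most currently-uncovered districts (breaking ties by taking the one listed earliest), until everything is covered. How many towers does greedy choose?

Greedy: pick B1 (covers 4 new) → pick B6 (covers 3 new) → pick B2 (covers 1 new) → pick B5 (covers 1 new). Total picks: 4.

4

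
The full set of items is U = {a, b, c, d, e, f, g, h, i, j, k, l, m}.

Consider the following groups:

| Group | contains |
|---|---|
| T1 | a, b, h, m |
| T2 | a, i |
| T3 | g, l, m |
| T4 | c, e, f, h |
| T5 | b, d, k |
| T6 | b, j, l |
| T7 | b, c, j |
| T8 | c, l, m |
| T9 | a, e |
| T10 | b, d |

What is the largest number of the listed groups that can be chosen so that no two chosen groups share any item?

4

T2, T3, T4, T10 are pairwise disjoint (T2={a,i}; T3={g,l,m}; T4={c,e,f,h}; T10={b,d}).
Every remaining group overlaps one of these, and no 5 of the listed groups are pairwise disjoint, so 4 is the maximum.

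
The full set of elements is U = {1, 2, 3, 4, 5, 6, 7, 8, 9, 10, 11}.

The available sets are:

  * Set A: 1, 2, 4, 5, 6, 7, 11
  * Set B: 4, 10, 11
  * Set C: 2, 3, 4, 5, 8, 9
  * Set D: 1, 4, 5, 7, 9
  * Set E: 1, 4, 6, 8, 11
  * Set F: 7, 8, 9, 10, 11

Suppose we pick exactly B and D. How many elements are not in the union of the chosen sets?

Union of B, D = {1, 4, 5, 7, 9, 10, 11}.
Not covered: 2, 3, 6, 8 — 4 elements.

4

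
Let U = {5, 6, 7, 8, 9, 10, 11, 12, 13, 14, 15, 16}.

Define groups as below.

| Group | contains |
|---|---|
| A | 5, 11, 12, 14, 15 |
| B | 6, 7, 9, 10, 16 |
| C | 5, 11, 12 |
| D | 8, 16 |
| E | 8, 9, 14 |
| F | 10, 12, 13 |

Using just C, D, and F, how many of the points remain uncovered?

Union of C, D, F = {5, 8, 10, 11, 12, 13, 16}.
Not covered: 6, 7, 9, 14, 15 — 5 points.

5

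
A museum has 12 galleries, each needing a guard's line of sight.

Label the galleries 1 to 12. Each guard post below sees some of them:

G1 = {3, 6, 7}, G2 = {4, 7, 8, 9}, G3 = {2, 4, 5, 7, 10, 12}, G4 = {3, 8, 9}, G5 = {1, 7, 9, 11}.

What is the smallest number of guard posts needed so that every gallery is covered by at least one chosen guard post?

4

G1 and G2 and G3 and G5 together: G1 ∪ G2 ∪ G3 ∪ G5 = {1, 2, 3, 4, 5, 6, 7, 8, 9, 10, 11, 12} — every gallery is covered.
No 3 of the 5 guard posts cover everything (all 10 combinations miss at least one gallery), so 4 is optimal.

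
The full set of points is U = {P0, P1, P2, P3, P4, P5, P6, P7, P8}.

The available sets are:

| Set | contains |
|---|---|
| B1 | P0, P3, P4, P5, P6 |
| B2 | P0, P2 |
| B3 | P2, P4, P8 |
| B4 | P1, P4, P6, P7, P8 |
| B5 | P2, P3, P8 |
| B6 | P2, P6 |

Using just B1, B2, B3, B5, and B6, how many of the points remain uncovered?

Union of B1, B2, B3, B5, B6 = {P0, P2, P3, P4, P5, P6, P8}.
Not covered: P1, P7 — 2 points.

2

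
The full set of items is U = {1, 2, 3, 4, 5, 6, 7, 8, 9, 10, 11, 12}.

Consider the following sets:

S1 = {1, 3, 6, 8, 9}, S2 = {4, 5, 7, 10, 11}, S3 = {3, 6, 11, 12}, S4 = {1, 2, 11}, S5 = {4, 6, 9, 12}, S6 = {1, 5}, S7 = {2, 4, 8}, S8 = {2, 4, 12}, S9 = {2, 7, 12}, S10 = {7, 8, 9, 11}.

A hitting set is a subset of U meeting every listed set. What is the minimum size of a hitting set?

4

Take H = {1, 2, 11, 12}. Each listed set contains at least one of these, so H is a hitting set of size 4.
No choice of 3 items meets every set, so 4 is the minimum.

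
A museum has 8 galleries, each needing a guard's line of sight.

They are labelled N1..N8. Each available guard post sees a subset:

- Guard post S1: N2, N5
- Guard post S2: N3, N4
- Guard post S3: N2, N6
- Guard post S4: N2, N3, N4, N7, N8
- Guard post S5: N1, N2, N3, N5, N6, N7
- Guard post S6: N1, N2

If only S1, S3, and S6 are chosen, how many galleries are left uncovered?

4

Union of S1, S3, S6 = {N1, N2, N5, N6}.
Not covered: N3, N4, N7, N8 — 4 galleries.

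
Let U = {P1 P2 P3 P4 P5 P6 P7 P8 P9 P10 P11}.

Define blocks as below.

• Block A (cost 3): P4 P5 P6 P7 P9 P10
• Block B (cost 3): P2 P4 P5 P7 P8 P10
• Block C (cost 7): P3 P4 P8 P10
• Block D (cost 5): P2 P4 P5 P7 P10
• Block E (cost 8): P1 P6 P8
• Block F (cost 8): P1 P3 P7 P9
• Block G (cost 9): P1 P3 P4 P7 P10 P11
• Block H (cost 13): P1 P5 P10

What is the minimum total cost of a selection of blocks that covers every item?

A, B, G together cover every item (A ∪ B ∪ G = {P1, P2, P3, P4, P5, P6, P7, P8, P9, P10, P11}); total cost 3 + 3 + 9 = 15.
No covering selection has total cost below 15.

15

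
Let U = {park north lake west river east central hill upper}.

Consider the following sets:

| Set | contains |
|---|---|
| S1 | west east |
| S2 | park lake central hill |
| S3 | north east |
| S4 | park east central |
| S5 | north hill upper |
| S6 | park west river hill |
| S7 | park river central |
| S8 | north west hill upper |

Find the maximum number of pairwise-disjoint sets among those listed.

3

S1, S5, S7 are pairwise disjoint (S1={west,east}; S5={north,hill,upper}; S7={park,river,central}).
Every remaining set overlaps one of these, and no 4 of the listed sets are pairwise disjoint, so 3 is the maximum.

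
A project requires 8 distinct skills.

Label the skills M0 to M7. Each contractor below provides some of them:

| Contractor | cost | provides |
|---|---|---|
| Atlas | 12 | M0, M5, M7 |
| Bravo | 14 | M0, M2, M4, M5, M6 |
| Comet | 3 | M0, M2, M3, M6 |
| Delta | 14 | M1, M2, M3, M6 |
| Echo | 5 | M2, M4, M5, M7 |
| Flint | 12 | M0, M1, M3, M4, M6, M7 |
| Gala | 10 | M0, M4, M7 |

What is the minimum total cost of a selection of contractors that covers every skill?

Echo, Flint together cover every skill (Echo ∪ Flint = {M0, M1, M2, M3, M4, M5, M6, M7}); total cost 5 + 12 = 17.
The greedy pick Comet, Echo, Flint costs 20; no covering selection beats 17.

17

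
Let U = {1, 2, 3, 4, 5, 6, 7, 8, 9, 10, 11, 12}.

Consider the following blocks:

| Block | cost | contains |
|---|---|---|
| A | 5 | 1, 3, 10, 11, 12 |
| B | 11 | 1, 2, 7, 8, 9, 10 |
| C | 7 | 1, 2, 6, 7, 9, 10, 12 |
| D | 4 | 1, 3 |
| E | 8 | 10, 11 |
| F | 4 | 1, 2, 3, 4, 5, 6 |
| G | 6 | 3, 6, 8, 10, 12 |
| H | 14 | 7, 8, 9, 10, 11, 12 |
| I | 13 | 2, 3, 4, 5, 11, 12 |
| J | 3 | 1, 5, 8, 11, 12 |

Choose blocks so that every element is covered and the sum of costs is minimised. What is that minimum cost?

C, F, J together cover every element (C ∪ F ∪ J = {1, 2, 3, 4, 5, 6, 7, 8, 9, 10, 11, 12}); total cost 7 + 4 + 3 = 14.
No covering selection has total cost below 14.

14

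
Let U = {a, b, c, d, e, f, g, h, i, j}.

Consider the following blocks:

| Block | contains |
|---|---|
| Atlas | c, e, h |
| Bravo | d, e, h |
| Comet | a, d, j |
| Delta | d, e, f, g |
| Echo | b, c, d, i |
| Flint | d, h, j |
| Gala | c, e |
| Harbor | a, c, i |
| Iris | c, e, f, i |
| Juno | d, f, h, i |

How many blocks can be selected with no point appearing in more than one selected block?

Flint, Harbor are pairwise disjoint (Flint={d,h,j}; Harbor={a,c,i}).
Every remaining block overlaps one of these, and no 3 of the listed blocks are pairwise disjoint, so 2 is the maximum.

2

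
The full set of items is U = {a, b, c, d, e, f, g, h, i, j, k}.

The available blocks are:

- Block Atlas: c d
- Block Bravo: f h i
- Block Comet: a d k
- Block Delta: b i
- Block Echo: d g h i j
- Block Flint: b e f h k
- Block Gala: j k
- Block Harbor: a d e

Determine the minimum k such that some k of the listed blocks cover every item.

Take {Atlas, Echo, Flint, Harbor}. Their union is {a, b, c, d, e, f, g, h, i, j, k}, which is all 11 items.
No 3 of the 8 blocks cover everything (all 56 combinations miss at least one item), so 4 is optimal.

4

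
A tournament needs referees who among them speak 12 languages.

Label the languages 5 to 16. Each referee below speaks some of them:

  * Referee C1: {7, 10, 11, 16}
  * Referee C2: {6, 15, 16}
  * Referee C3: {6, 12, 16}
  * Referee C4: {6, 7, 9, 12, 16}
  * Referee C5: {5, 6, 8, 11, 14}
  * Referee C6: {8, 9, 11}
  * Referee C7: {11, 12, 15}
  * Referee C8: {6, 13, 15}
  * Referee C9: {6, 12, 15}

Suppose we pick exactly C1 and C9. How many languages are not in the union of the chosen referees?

Union of C1, C9 = {6, 7, 10, 11, 12, 15, 16}.
Not covered: 5, 8, 9, 13, 14 — 5 languages.

5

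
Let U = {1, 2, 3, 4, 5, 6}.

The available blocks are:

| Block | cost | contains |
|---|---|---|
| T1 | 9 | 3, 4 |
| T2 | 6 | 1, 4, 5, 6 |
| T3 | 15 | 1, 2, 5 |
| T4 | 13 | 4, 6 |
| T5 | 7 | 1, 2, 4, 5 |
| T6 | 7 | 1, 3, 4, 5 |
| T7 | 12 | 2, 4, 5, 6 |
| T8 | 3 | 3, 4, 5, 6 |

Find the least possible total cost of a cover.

T5, T8 together cover every point (T5 ∪ T8 = {1, 2, 3, 4, 5, 6}); total cost 7 + 3 = 10.
No covering selection has total cost below 10.

10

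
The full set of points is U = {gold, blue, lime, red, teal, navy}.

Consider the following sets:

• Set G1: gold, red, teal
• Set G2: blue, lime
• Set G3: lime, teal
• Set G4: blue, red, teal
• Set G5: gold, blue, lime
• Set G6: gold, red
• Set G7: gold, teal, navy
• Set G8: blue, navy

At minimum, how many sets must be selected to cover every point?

G1, G5, and G8 cover everything between them: the union {gold, blue, lime, red, teal, navy} is all of U.
No 2 of the 8 sets cover everything (all 28 combinations miss at least one point), so 3 is optimal.

3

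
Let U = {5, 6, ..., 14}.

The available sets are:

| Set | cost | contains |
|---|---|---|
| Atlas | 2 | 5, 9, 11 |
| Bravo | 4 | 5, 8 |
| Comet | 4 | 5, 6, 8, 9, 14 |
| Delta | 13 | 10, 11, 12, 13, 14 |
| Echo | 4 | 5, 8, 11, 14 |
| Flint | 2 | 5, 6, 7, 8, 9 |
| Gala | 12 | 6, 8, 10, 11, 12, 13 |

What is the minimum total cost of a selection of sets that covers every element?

15

Delta, Flint together cover every element (Delta ∪ Flint = {5, 6, 7, 8, 9, 10, 11, 12, 13, 14}); total cost 13 + 2 = 15.
The greedy pick Flint, Atlas, Delta costs 17; no covering selection beats 15.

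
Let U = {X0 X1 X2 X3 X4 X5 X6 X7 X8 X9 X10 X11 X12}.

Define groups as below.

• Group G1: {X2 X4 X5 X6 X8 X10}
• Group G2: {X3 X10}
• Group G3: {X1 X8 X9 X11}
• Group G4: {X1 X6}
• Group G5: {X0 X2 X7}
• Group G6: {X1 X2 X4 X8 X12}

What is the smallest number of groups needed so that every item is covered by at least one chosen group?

5

G1, G2, G3, G5, and G6 cover everything between them: the union {X0, X1, X2, X3, X4, X5, X6, X7, X8, X9, X10, X11, X12} is all of U.
No 4 of the 6 groups cover everything (all 15 combinations miss at least one item), so 5 is optimal.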